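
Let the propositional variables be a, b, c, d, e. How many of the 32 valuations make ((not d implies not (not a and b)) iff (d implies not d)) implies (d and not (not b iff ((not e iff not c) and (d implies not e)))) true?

20

Initial set: {(((not d implies not (not a and b)) iff (d implies not d)) implies (d and not (not b iff ((not e iff not c) and (d implies not e)))))}.
(((not d implies not (not a and b)) iff (d implies not d)) implies (d and not (not b iff ((not e iff not c) and (d implies not e))))): β-rule — branch into not ((not d implies not (not a and b)) iff (d implies not d))  //  (d and not (not b iff ((not e iff not c) and (d implies not e)))).
  branch 1 (add not ((not d implies not (not a and b)) iff (d implies not d))):
    not ((not d implies not (not a and b)) iff (d implies not d)): β-rule — branch into (not d implies not (not a and b)), not (d implies not d)  //  not (not d implies not (not a and b)), (d implies not d).
      branch 1.1 (add (not d implies not (not a and b)), not (d implies not d)):
        not (d implies not d): α-rule — add d, not not d.
        (not d implies not (not a and b)): β-rule — branch into not not d  //  not (not a and b).
          branch 1.1.1 (add not not d):
            ○ open, literals {d=true}.
          branch 1.1.2 (add not (not a and b)):
            not (not a and b): β-rule — branch into not not a  //  not b.
              branch 1.1.2.1 (add not not a):
                ○ open, literals {a=true, d=true}.
              branch 1.1.2.2 (add not b):
                ○ open, literals {b=false, d=true}.
      branch 1.2 (add not (not d implies not (not a and b)), (d implies not d)):
        not (not d implies not (not a and b)): α-rule — add not d, not not (not a and b).
        not not (not a and b): α-rule — add not a, b.
        (d implies not d): β-rule — branch into not d  //  not d.
          branch 1.2.1 (add not d):
            ○ open, literals {a=false, b=true, d=false}.
          branch 1.2.2 (add not d):
            ○ open, literals {a=false, b=true, d=false}.
  branch 2 (add (d and not (not b iff ((not e iff not c) and (d implies not e))))):
    (d and not (not b iff ((not e iff not c) and (d implies not e)))): α-rule — add d, not (not b iff ((not e iff not c) and (d implies not e))).
    not (not b iff ((not e iff not c) and (d implies not e))): β-rule — branch into not b, not ((not e iff not c) and (d implies not e))  //  not not b, ((not e iff not c) and (d implies not e)).
      branch 2.1 (add not b, not ((not e iff not c) and (d implies not e))):
        not ((not e iff not c) and (d implies not e)): β-rule — branch into not (not e iff not c)  //  not (d implies not e).
          branch 2.1.1 (add not (not e iff not c)):
            not (not e iff not c): β-rule — branch into not e, not not c  //  not not e, not c.
              branch 2.1.1.1 (add not e, not not c):
                ○ open, literals {b=false, c=true, d=true, e=false}.
              branch 2.1.1.2 (add not not e, not c):
                ○ open, literals {b=false, c=false, d=true, e=true}.
          branch 2.1.2 (add not (d implies not e)):
            not (d implies not e): α-rule — add d, not not e.
            ○ open, literals {b=false, d=true, e=true}.
      branch 2.2 (add not not b, ((not e iff not c) and (d implies not e))):
        ((not e iff not c) and (d implies not e)): α-rule — add (not e iff not c), (d implies not e).
        (not e iff not c): β-rule — branch into not e, not c  //  not not e, not not c.
          branch 2.2.1 (add not e, not c):
            (d implies not e): β-rule — branch into not d  //  not e.
              branch 2.2.1.1 (add not d):
                × closes — contains both d and not d.
              branch 2.2.1.2 (add not e):
                ○ open, literals {b=true, c=false, d=true, e=false}.
          branch 2.2.2 (add not not e, not not c):
            (d implies not e): β-rule — branch into not d  //  not e.
              branch 2.2.2.1 (add not d):
                × closes — contains both d and not d.
              branch 2.2.2.2 (add not e):
                × closes — contains both e and not e.
3 branches closed, 9 open.
Each open branch fixes some atoms; the unmentioned ones are free. Counting distinct full assignments: branch {d=true} (a, b, c, e) contributes 16 new; branch {a=true, d=true} (b, c, e) contributes 0 new; branch {b=false, d=true} (a, c, e) contributes 0 new; branch {a=false, b=true, d=false} (c, e) contributes 4 new; branch {a=false, b=true, d=false} (c, e) contributes 0 new; branch {b=false, c=true, d=true, e=false} (a) contributes 0 new; branch {b=false, c=false, d=true, e=true} (a) contributes 0 new; branch {b=false, d=true, e=true} (a, c) contributes 0 new; branch {b=true, c=false, d=true, e=false} (a) contributes 0 new. Total: 20.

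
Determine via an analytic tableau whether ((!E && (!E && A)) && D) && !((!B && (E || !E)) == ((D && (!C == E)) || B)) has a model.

Initial set: {(((!E && (!E && A)) && D) && !((!B && (E || !E)) == ((D && (!C == E)) || B)))}.
(((!E && (!E && A)) && D) && !((!B && (E || !E)) == ((D && (!C == E)) || B))): α-rule — add ((!E && (!E && A)) && D), !((!B && (E || !E)) == ((D && (!C == E)) || B)).
((!E && (!E && A)) && D): α-rule — add (!E && (!E && A)), D.
(!E && (!E && A)): α-rule — add !E, (!E && A).
(!E && A): α-rule — add !E, A.
!((!B && (E || !E)) == ((D && (!C == E)) || B)): β-rule — branch into (!B && (E || !E)), !((D && (!C == E)) || B)  //  !(!B && (E || !E)), ((D && (!C == E)) || B).
  branch 1 (add (!B && (E || !E)), !((D && (!C == E)) || B)):
    (!B && (E || !E)): α-rule — add !B, (E || !E).
    !((D && (!C == E)) || B): α-rule — add !(D && (!C == E)), !B.
    (E || !E): β-rule — branch into E  //  !E.
      branch 1.1 (add E):
        × closes — contains both E and !E.
      branch 1.2 (add !E):
        !(D && (!C == E)): β-rule — branch into !D  //  !(!C == E).
          branch 1.2.1 (add !D):
            × closes — contains both D and !D.
          branch 1.2.2 (add !(!C == E)):
            !(!C == E): β-rule — branch into !C, !E  //  !!C, E.
              branch 1.2.2.1 (add !C, !E):
                ○ open, literals {A=1, B=0, C=0, D=1, E=0}.
              branch 1.2.2.2 (add !!C, E):
                × closes — contains both E and !E.
  branch 2 (add !(!B && (E || !E)), ((D && (!C == E)) || B)):
    !(!B && (E || !E)): β-rule — branch into !!B  //  !(E || !E).
      branch 2.1 (add !!B):
        ((D && (!C == E)) || B): β-rule — branch into (D && (!C == E))  //  B.
          branch 2.1.1 (add (D && (!C == E))):
            (D && (!C == E)): α-rule — add D, (!C == E).
            (!C == E): β-rule — branch into !C, E  //  !!C, !E.
              branch 2.1.1.1 (add !C, E):
                × closes — contains both E and !E.
              branch 2.1.1.2 (add !!C, !E):
                ○ open, literals {A=1, B=1, C=1, D=1, E=0}.
          branch 2.1.2 (add B):
            ○ open, literals {A=1, B=1, D=1, E=0}.
      branch 2.2 (add !(E || !E)):
        !(E || !E): α-rule — add !E, !!E.
        × closes — contains both E and !E.
5 branches closed, 3 open.
An open branch gives a satisfying assignment: A=1, B=0, C=0, D=1, E=0.

Satisfiable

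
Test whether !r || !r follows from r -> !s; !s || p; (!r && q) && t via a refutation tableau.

Initial set: {(r -> !s); (!s || p); ((!r && q) && t); !(!r || !r)}.
((!r && q) && t): α-rule — add (!r && q), t.
!(!r || !r): α-rule — add !!r, !!r.
(!r && q): α-rule — add !r, q.
× closes — contains both r and !r.
All 1 branch closes.
Every branch closed, so the premises entail the conclusion.

Yes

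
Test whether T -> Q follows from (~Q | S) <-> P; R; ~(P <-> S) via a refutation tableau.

Initial set: {T ((~Q | S) <-> P); T R; T ~(P <-> S); F (T -> Q)}.
F (T -> Q): α-rule — add T T, F Q.
T ((~Q | S) <-> P): β-rule — branch into T (~Q | S), T P  //  F (~Q | S), F P.
  branch 1 (add T (~Q | S), T P):
    T ~(P <-> S): β-rule — branch into T P, F S  //  F P, T S.
      branch 1.1 (add T P, F S):
        T (~Q | S): β-rule — branch into T ~Q  //  T S.
          branch 1.1.1 (add T ~Q):
            ○ open, literals {P=1, Q=0, R=1, S=0, T=1}.
          branch 1.1.2 (add T S):
            × closes — contains both S and ~S.
      branch 1.2 (add F P, T S):
        × closes — contains both P and ~P.
  branch 2 (add F (~Q | S), F P):
    F (~Q | S): α-rule — add F ~Q, F S.
    × closes — contains both Q and ~Q.
3 branches closed, 1 open.
An open branch gives a countermodel: P=1, Q=0, R=1, S=0, T=1 (unmentioned atoms arbitrary); the premises hold there but the conclusion fails.

No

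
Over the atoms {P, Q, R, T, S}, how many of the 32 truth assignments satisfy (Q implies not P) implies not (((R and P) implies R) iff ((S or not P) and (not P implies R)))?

Initial set: {((Q implies not P) implies not (((R and P) implies R) iff ((S or not P) and (not P implies R))))}.
((Q implies not P) implies not (((R and P) implies R) iff ((S or not P) and (not P implies R)))): β-rule — branch into not (Q implies not P)  //  not (((R and P) implies R) iff ((S or not P) and (not P implies R))).
  branch 1 (add not (Q implies not P)):
    not (Q implies not P): α-rule — add Q, not not P.
    ○ open, literals {P=1, Q=1}.
  branch 2 (add not (((R and P) implies R) iff ((S or not P) and (not P implies R)))):
    not (((R and P) implies R) iff ((S or not P) and (not P implies R))): β-rule — branch into ((R and P) implies R), not ((S or not P) and (not P implies R))  //  not ((R and P) implies R), ((S or not P) and (not P implies R)).
      branch 2.1 (add ((R and P) implies R), not ((S or not P) and (not P implies R))):
        ((R and P) implies R): β-rule — branch into not (R and P)  //  R.
          branch 2.1.1 (add not (R and P)):
            not ((S or not P) and (not P implies R)): β-rule — branch into not (S or not P)  //  not (not P implies R).
              branch 2.1.1.1 (add not (S or not P)):
                not (S or not P): α-rule — add not S, not not P.
                not (R and P): β-rule — branch into not R  //  not P.
                  branch 2.1.1.1.1 (add not R):
                    ○ open, literals {P=1, R=0, S=0}.
                  branch 2.1.1.1.2 (add not P):
                    × closes — contains both P and not P.
              branch 2.1.1.2 (add not (not P implies R)):
                not (not P implies R): α-rule — add not P, not R.
                not (R and P): β-rule — branch into not R  //  not P.
                  branch 2.1.1.2.1 (add not R):
                    ○ open, literals {P=0, R=0}.
                  branch 2.1.1.2.2 (add not P):
                    ○ open, literals {P=0, R=0}.
          branch 2.1.2 (add R):
            not ((S or not P) and (not P implies R)): β-rule — branch into not (S or not P)  //  not (not P implies R).
              branch 2.1.2.1 (add not (S or not P)):
                not (S or not P): α-rule — add not S, not not P.
                ○ open, literals {P=1, R=1, S=0}.
              branch 2.1.2.2 (add not (not P implies R)):
                not (not P implies R): α-rule — add not P, not R.
                × closes — contains both R and not R.
      branch 2.2 (add not ((R and P) implies R), ((S or not P) and (not P implies R))):
        not ((R and P) implies R): α-rule — add (R and P), not R.
        ((S or not P) and (not P implies R)): α-rule — add (S or not P), (not P implies R).
        (R and P): α-rule — add R, P.
        × closes — contains both R and not R.
3 branches closed, 5 open.
Each open branch fixes some atoms; the unmentioned ones are free. Counting distinct full assignments: branch {P=1, Q=1} (R, T, S) contributes 8 new; branch {P=1, R=0, S=0} (Q, T) contributes 2 new; branch {P=0, R=0} (Q, T, S) contributes 8 new; branch {P=0, R=0} (Q, T, S) contributes 0 new; branch {P=1, R=1, S=0} (Q, T) contributes 2 new. Total: 20.

20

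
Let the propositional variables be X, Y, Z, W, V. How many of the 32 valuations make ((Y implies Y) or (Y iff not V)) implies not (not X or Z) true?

8

Initial set: {(((Y implies Y) or (Y iff not V)) implies not (not X or Z))}.
(((Y implies Y) or (Y iff not V)) implies not (not X or Z)): β-rule — branch into not ((Y implies Y) or (Y iff not V))  //  not (not X or Z).
  branch 1 (add not ((Y implies Y) or (Y iff not V))):
    not ((Y implies Y) or (Y iff not V)): α-rule — add not (Y implies Y), not (Y iff not V).
    not (Y implies Y): α-rule — add Y, not Y.
    × closes — contains both Y and not Y.
  branch 2 (add not (not X or Z)):
    not (not X or Z): α-rule — add not not X, not Z.
    ○ open, literals {X=true, Z=false}.
1 branch closed, 1 open.
Each open branch fixes some atoms; the unmentioned ones are free. Counting distinct full assignments: branch {X=true, Z=false} (Y, W, V) contributes 8 new. Total: 8.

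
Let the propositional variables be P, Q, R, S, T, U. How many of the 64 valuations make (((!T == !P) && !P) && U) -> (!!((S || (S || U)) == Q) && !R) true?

Initial set: {((((!T == !P) && !P) && U) -> (!!((S || (S || U)) == Q) && !R))}.
((((!T == !P) && !P) && U) -> (!!((S || (S || U)) == Q) && !R)): β-rule — branch into !(((!T == !P) && !P) && U)  //  (!!((S || (S || U)) == Q) && !R).
  branch 1 (add !(((!T == !P) && !P) && U)):
    !(((!T == !P) && !P) && U): β-rule — branch into !((!T == !P) && !P)  //  !U.
      branch 1.1 (add !((!T == !P) && !P)):
        !((!T == !P) && !P): β-rule — branch into !(!T == !P)  //  !!P.
          branch 1.1.1 (add !(!T == !P)):
            !(!T == !P): β-rule — branch into !T, !!P  //  !!T, !P.
              branch 1.1.1.1 (add !T, !!P):
                ○ open, literals {P=1, T=0}.
              branch 1.1.1.2 (add !!T, !P):
                ○ open, literals {P=0, T=1}.
          branch 1.1.2 (add !!P):
            ○ open, literals {P=1}.
      branch 1.2 (add !U):
        ○ open, literals {U=0}.
  branch 2 (add (!!((S || (S || U)) == Q) && !R)):
    (!!((S || (S || U)) == Q) && !R): α-rule — add !!((S || (S || U)) == Q), !R.
    !!((S || (S || U)) == Q): drop double negation, giving ((S || (S || U)) == Q).
    ((S || (S || U)) == Q): β-rule — branch into (S || (S || U)), Q  //  !(S || (S || U)), !Q.
      branch 2.1 (add (S || (S || U)), Q):
        (S || (S || U)): β-rule — branch into S  //  (S || U).
          branch 2.1.1 (add S):
            ○ open, literals {Q=1, R=0, S=1}.
          branch 2.1.2 (add (S || U)):
            (S || U): β-rule — branch into S  //  U.
              branch 2.1.2.1 (add S):
                ○ open, literals {Q=1, R=0, S=1}.
              branch 2.1.2.2 (add U):
                ○ open, literals {Q=1, R=0, U=1}.
      branch 2.2 (add !(S || (S || U)), !Q):
        !(S || (S || U)): α-rule — add !S, !(S || U).
        !(S || U): α-rule — add !S, !U.
        ○ open, literals {Q=0, R=0, S=0, U=0}.
0 branches closed, 8 open.
Each open branch fixes some atoms; the unmentioned ones are free. Counting distinct full assignments: branch {P=1, T=0} (Q, R, S, U) contributes 16 new; branch {P=0, T=1} (Q, R, S, U) contributes 16 new; branch {P=1} (Q, R, S, T, U) contributes 16 new; branch {U=0} (P, Q, R, S, T) contributes 8 new; branch {Q=1, R=0, S=1} (P, T, U) contributes 1 new; branch {Q=1, R=0, S=1} (P, T, U) contributes 0 new; branch {Q=1, R=0, U=1} (P, S, T) contributes 1 new; branch {Q=0, R=0, S=0, U=0} (P, T) contributes 0 new. Total: 58.

58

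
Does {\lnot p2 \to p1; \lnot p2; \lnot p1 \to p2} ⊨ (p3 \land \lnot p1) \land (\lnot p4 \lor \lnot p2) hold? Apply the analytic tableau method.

No

Initial set: {(\lnot p2 \to p1); \lnot p2; (\lnot p1 \to p2); \lnot ((p3 \land \lnot p1) \land (\lnot p4 \lor \lnot p2))}.
(\lnot p2 \to p1): β-rule — branch into \lnot \lnot p2  //  p1.
  branch 1 (add \lnot \lnot p2):
    × closes — contains both p2 and \lnot p2.
  branch 2 (add p1):
    (\lnot p1 \to p2): β-rule — branch into \lnot \lnot p1  //  p2.
      branch 2.1 (add \lnot \lnot p1):
        \lnot ((p3 \land \lnot p1) \land (\lnot p4 \lor \lnot p2)): β-rule — branch into \lnot (p3 \land \lnot p1)  //  \lnot (\lnot p4 \lor \lnot p2).
          branch 2.1.1 (add \lnot (p3 \land \lnot p1)):
            \lnot (p3 \land \lnot p1): β-rule — branch into \lnot p3  //  \lnot \lnot p1.
              branch 2.1.1.1 (add \lnot p3):
                ○ open, literals {p1=1, p2=0, p3=0}.
              branch 2.1.1.2 (add \lnot \lnot p1):
                ○ open, literals {p1=1, p2=0}.
          branch 2.1.2 (add \lnot (\lnot p4 \lor \lnot p2)):
            \lnot (\lnot p4 \lor \lnot p2): α-rule — add \lnot \lnot p4, \lnot \lnot p2.
            × closes — contains both p2 and \lnot p2.
      branch 2.2 (add p2):
        × closes — contains both p2 and \lnot p2.
3 branches closed, 2 open.
An open branch gives a countermodel: p1=1, p2=0, p3=0 (unmentioned atoms arbitrary); the premises hold there but the conclusion fails.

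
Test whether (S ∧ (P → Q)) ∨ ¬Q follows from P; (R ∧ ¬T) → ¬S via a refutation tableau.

No

Initial set: {P; ((R ∧ ¬T) → ¬S); ¬((S ∧ (P → Q)) ∨ ¬Q)}.
¬((S ∧ (P → Q)) ∨ ¬Q): α-rule — add ¬(S ∧ (P → Q)), ¬¬Q.
((R ∧ ¬T) → ¬S): β-rule — branch into ¬(R ∧ ¬T)  //  ¬S.
  branch 1 (add ¬(R ∧ ¬T)):
    ¬(S ∧ (P → Q)): β-rule — branch into ¬S  //  ¬(P → Q).
      branch 1.1 (add ¬S):
        ¬(R ∧ ¬T): β-rule — branch into ¬R  //  ¬¬T.
          branch 1.1.1 (add ¬R):
            ○ open, literals {P=1, Q=1, R=0, S=0}.
          branch 1.1.2 (add ¬¬T):
            ○ open, literals {P=1, Q=1, S=0, T=1}.
      branch 1.2 (add ¬(P → Q)):
        ¬(P → Q): α-rule — add P, ¬Q.
        × closes — contains both Q and ¬Q.
  branch 2 (add ¬S):
    ¬(S ∧ (P → Q)): β-rule — branch into ¬S  //  ¬(P → Q).
      branch 2.1 (add ¬S):
        ○ open, literals {P=1, Q=1, S=0}.
      branch 2.2 (add ¬(P → Q)):
        ¬(P → Q): α-rule — add P, ¬Q.
        × closes — contains both Q and ¬Q.
2 branches closed, 3 open.
An open branch gives a countermodel: P=1, Q=1, R=0, S=0 (unmentioned atoms arbitrary); the premises hold there but the conclusion fails.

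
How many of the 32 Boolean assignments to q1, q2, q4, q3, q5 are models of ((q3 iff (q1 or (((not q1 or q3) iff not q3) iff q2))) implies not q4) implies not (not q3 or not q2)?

Initial set: {(((q3 iff (q1 or (((not q1 or q3) iff not q3) iff q2))) implies not q4) implies not (not q3 or not q2))}.
(((q3 iff (q1 or (((not q1 or q3) iff not q3) iff q2))) implies not q4) implies not (not q3 or not q2)): β-rule — branch into not ((q3 iff (q1 or (((not q1 or q3) iff not q3) iff q2))) implies not q4)  //  not (not q3 or not q2).
  branch 1 (add not ((q3 iff (q1 or (((not q1 or q3) iff not q3) iff q2))) implies not q4)):
    not ((q3 iff (q1 or (((not q1 or q3) iff not q3) iff q2))) implies not q4): α-rule — add (q3 iff (q1 or (((not q1 or q3) iff not q3) iff q2))), not not q4.
    (q3 iff (q1 or (((not q1 or q3) iff not q3) iff q2))): β-rule — branch into q3, (q1 or (((not q1 or q3) iff not q3) iff q2))  //  not q3, not (q1 or (((not q1 or q3) iff not q3) iff q2)).
      branch 1.1 (add q3, (q1 or (((not q1 or q3) iff not q3) iff q2))):
        (q1 or (((not q1 or q3) iff not q3) iff q2)): β-rule — branch into q1  //  (((not q1 or q3) iff not q3) iff q2).
          branch 1.1.1 (add q1):
            ○ open, literals {q1=true, q3=true, q4=true}.
          branch 1.1.2 (add (((not q1 or q3) iff not q3) iff q2)):
            (((not q1 or q3) iff not q3) iff q2): β-rule — branch into ((not q1 or q3) iff not q3), q2  //  not ((not q1 or q3) iff not q3), not q2.
              branch 1.1.2.1 (add ((not q1 or q3) iff not q3), q2):
                ((not q1 or q3) iff not q3): β-rule — branch into (not q1 or q3), not q3  //  not (not q1 or q3), not not q3.
                  branch 1.1.2.1.1 (add (not q1 or q3), not q3):
                    × closes — contains both q3 and not q3.
                  branch 1.1.2.1.2 (add not (not q1 or q3), not not q3):
                    not (not q1 or q3): α-rule — add not not q1, not q3.
                    × closes — contains both q3 and not q3.
              branch 1.1.2.2 (add not ((not q1 or q3) iff not q3), not q2):
                not ((not q1 or q3) iff not q3): β-rule — branch into (not q1 or q3), not not q3  //  not (not q1 or q3), not q3.
                  branch 1.1.2.2.1 (add (not q1 or q3), not not q3):
                    (not q1 or q3): β-rule — branch into not q1  //  q3.
                      branch 1.1.2.2.1.1 (add not q1):
                        ○ open, literals {q1=false, q2=false, q3=true, q4=true}.
                      branch 1.1.2.2.1.2 (add q3):
                        ○ open, literals {q2=false, q3=true, q4=true}.
                  branch 1.1.2.2.2 (add not (not q1 or q3), not q3):
                    × closes — contains both q3 and not q3.
      branch 1.2 (add not q3, not (q1 or (((not q1 or q3) iff not q3) iff q2))):
        not (q1 or (((not q1 or q3) iff not q3) iff q2)): α-rule — add not q1, not (((not q1 or q3) iff not q3) iff q2).
        not (((not q1 or q3) iff not q3) iff q2): β-rule — branch into ((not q1 or q3) iff not q3), not q2  //  not ((not q1 or q3) iff not q3), q2.
          branch 1.2.1 (add ((not q1 or q3) iff not q3), not q2):
            ((not q1 or q3) iff not q3): β-rule — branch into (not q1 or q3), not q3  //  not (not q1 or q3), not not q3.
              branch 1.2.1.1 (add (not q1 or q3), not q3):
                (not q1 or q3): β-rule — branch into not q1  //  q3.
                  branch 1.2.1.1.1 (add not q1):
                    ○ open, literals {q1=false, q2=false, q3=false, q4=true}.
                  branch 1.2.1.1.2 (add q3):
                    × closes — contains both q3 and not q3.
              branch 1.2.1.2 (add not (not q1 or q3), not not q3):
                × closes — contains both q3 and not q3.
          branch 1.2.2 (add not ((not q1 or q3) iff not q3), q2):
            not ((not q1 or q3) iff not q3): β-rule — branch into (not q1 or q3), not not q3  //  not (not q1 or q3), not q3.
              branch 1.2.2.1 (add (not q1 or q3), not not q3):
                × closes — contains both q3 and not q3.
              branch 1.2.2.2 (add not (not q1 or q3), not q3):
                not (not q1 or q3): α-rule — add not not q1, not q3.
                × closes — contains both q1 and not q1.
  branch 2 (add not (not q3 or not q2)):
    not (not q3 or not q2): α-rule — add not not q3, not not q2.
    ○ open, literals {q2=true, q3=true}.
7 branches closed, 5 open.
Each open branch fixes some atoms; the unmentioned ones are free. Counting distinct full assignments: branch {q1=true, q3=true, q4=true} (q2, q5) contributes 4 new; branch {q1=false, q2=false, q3=true, q4=true} (q5) contributes 2 new; branch {q2=false, q3=true, q4=true} (q1, q5) contributes 0 new; branch {q1=false, q2=false, q3=false, q4=true} (q5) contributes 2 new; branch {q2=true, q3=true} (q1, q4, q5) contributes 6 new. Total: 14.

14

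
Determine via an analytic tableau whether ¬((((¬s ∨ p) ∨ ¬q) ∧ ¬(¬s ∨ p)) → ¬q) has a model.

Unsatisfiable

Initial set: {T ¬((((¬s ∨ p) ∨ ¬q) ∧ ¬(¬s ∨ p)) → ¬q)}.
T ¬((((¬s ∨ p) ∨ ¬q) ∧ ¬(¬s ∨ p)) → ¬q): α-rule — add T (((¬s ∨ p) ∨ ¬q) ∧ ¬(¬s ∨ p)), F ¬q.
T (((¬s ∨ p) ∨ ¬q) ∧ ¬(¬s ∨ p)): α-rule — add T ((¬s ∨ p) ∨ ¬q), T ¬(¬s ∨ p).
T ¬(¬s ∨ p): α-rule — add F ¬s, F p.
T ((¬s ∨ p) ∨ ¬q): β-rule — branch into T (¬s ∨ p)  //  T ¬q.
  branch 1 (add T (¬s ∨ p)):
    T (¬s ∨ p): β-rule — branch into T ¬s  //  T p.
      branch 1.1 (add T ¬s):
        × closes — contains both s and ¬s.
      branch 1.2 (add T p):
        × closes — contains both p and ¬p.
  branch 2 (add T ¬q):
    × closes — contains both q and ¬q.
All 3 branches close.
Every branch closed; the formula is unsatisfiable.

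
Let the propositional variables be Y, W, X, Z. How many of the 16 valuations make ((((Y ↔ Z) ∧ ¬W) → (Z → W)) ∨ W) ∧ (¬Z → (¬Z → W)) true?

10

Initial set: {(((((Y ↔ Z) ∧ ¬W) → (Z → W)) ∨ W) ∧ (¬Z → (¬Z → W)))}.
(((((Y ↔ Z) ∧ ¬W) → (Z → W)) ∨ W) ∧ (¬Z → (¬Z → W))): α-rule — add ((((Y ↔ Z) ∧ ¬W) → (Z → W)) ∨ W), (¬Z → (¬Z → W)).
((((Y ↔ Z) ∧ ¬W) → (Z → W)) ∨ W): β-rule — branch into (((Y ↔ Z) ∧ ¬W) → (Z → W))  //  W.
  branch 1 (add (((Y ↔ Z) ∧ ¬W) → (Z → W))):
    (¬Z → (¬Z → W)): β-rule — branch into ¬¬Z  //  (¬Z → W).
      branch 1.1 (add ¬¬Z):
        (((Y ↔ Z) ∧ ¬W) → (Z → W)): β-rule — branch into ¬((Y ↔ Z) ∧ ¬W)  //  (Z → W).
          branch 1.1.1 (add ¬((Y ↔ Z) ∧ ¬W)):
            ¬((Y ↔ Z) ∧ ¬W): β-rule — branch into ¬(Y ↔ Z)  //  ¬¬W.
              branch 1.1.1.1 (add ¬(Y ↔ Z)):
                ¬(Y ↔ Z): β-rule — branch into Y, ¬Z  //  ¬Y, Z.
                  branch 1.1.1.1.1 (add Y, ¬Z):
                    × closes — contains both Z and ¬Z.
                  branch 1.1.1.1.2 (add ¬Y, Z):
                    ○ open, literals {Y=0, Z=1}.
              branch 1.1.1.2 (add ¬¬W):
                ○ open, literals {W=1, Z=1}.
          branch 1.1.2 (add (Z → W)):
            (Z → W): β-rule — branch into ¬Z  //  W.
              branch 1.1.2.1 (add ¬Z):
                × closes — contains both Z and ¬Z.
              branch 1.1.2.2 (add W):
                ○ open, literals {W=1, Z=1}.
      branch 1.2 (add (¬Z → W)):
        (((Y ↔ Z) ∧ ¬W) → (Z → W)): β-rule — branch into ¬((Y ↔ Z) ∧ ¬W)  //  (Z → W).
          branch 1.2.1 (add ¬((Y ↔ Z) ∧ ¬W)):
            (¬Z → W): β-rule — branch into ¬¬Z  //  W.
              branch 1.2.1.1 (add ¬¬Z):
                ¬((Y ↔ Z) ∧ ¬W): β-rule — branch into ¬(Y ↔ Z)  //  ¬¬W.
                  branch 1.2.1.1.1 (add ¬(Y ↔ Z)):
                    ¬(Y ↔ Z): β-rule — branch into Y, ¬Z  //  ¬Y, Z.
                      branch 1.2.1.1.1.1 (add Y, ¬Z):
                        × closes — contains both Z and ¬Z.
                      branch 1.2.1.1.1.2 (add ¬Y, Z):
                        ○ open, literals {Y=0, Z=1}.
                  branch 1.2.1.1.2 (add ¬¬W):
                    ○ open, literals {W=1, Z=1}.
              branch 1.2.1.2 (add W):
                ¬((Y ↔ Z) ∧ ¬W): β-rule — branch into ¬(Y ↔ Z)  //  ¬¬W.
                  branch 1.2.1.2.1 (add ¬(Y ↔ Z)):
                    ¬(Y ↔ Z): β-rule — branch into Y, ¬Z  //  ¬Y, Z.
                      branch 1.2.1.2.1.1 (add Y, ¬Z):
                        ○ open, literals {W=1, Y=1, Z=0}.
                      branch 1.2.1.2.1.2 (add ¬Y, Z):
                        ○ open, literals {W=1, Y=0, Z=1}.
                  branch 1.2.1.2.2 (add ¬¬W):
                    ○ open, literals {W=1}.
          branch 1.2.2 (add (Z → W)):
            (¬Z → W): β-rule — branch into ¬¬Z  //  W.
              branch 1.2.2.1 (add ¬¬Z):
                (Z → W): β-rule — branch into ¬Z  //  W.
                  branch 1.2.2.1.1 (add ¬Z):
                    × closes — contains both Z and ¬Z.
                  branch 1.2.2.1.2 (add W):
                    ○ open, literals {W=1, Z=1}.
              branch 1.2.2.2 (add W):
                (Z → W): β-rule — branch into ¬Z  //  W.
                  branch 1.2.2.2.1 (add ¬Z):
                    ○ open, literals {W=1, Z=0}.
                  branch 1.2.2.2.2 (add W):
                    ○ open, literals {W=1}.
  branch 2 (add W):
    (¬Z → (¬Z → W)): β-rule — branch into ¬¬Z  //  (¬Z → W).
      branch 2.1 (add ¬¬Z):
        ○ open, literals {W=1, Z=1}.
      branch 2.2 (add (¬Z → W)):
        (¬Z → W): β-rule — branch into ¬¬Z  //  W.
          branch 2.2.1 (add ¬¬Z):
            ○ open, literals {W=1, Z=1}.
          branch 2.2.2 (add W):
            ○ open, literals {W=1}.
4 branches closed, 14 open.
Each open branch fixes some atoms; the unmentioned ones are free. Counting distinct full assignments: branch {Y=0, Z=1} (W, X) contributes 4 new; branch {W=1, Z=1} (Y, X) contributes 2 new; branch {W=1, Z=1} (Y, X) contributes 0 new; branch {Y=0, Z=1} (W, X) contributes 0 new; branch {W=1, Z=1} (Y, X) contributes 0 new; branch {W=1, Y=1, Z=0} (X) contributes 2 new; branch {W=1, Y=0, Z=1} (X) contributes 0 new; branch {W=1} (Y, X, Z) contributes 2 new; branch {W=1, Z=1} (Y, X) contributes 0 new; branch {W=1, Z=0} (Y, X) contributes 0 new; branch {W=1} (Y, X, Z) contributes 0 new; branch {W=1, Z=1} (Y, X) contributes 0 new; branch {W=1, Z=1} (Y, X) contributes 0 new; branch {W=1} (Y, X, Z) contributes 0 new. Total: 10.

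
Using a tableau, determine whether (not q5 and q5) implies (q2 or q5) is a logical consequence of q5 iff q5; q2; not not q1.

Initial set: {(q5 iff q5); q2; not not q1; not ((not q5 and q5) implies (q2 or q5))}.
not not q1: drop double negation, giving q1.
not ((not q5 and q5) implies (q2 or q5)): α-rule — add (not q5 and q5), not (q2 or q5).
(not q5 and q5): α-rule — add not q5, q5.
× closes — contains both q5 and not q5.
All 1 branch closes.
Every branch closed, so the premises entail the conclusion.

Yes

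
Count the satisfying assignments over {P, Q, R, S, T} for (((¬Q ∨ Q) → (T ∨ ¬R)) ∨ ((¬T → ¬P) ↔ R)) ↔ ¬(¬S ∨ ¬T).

12

Initial set: {T ((((¬Q ∨ Q) → (T ∨ ¬R)) ∨ ((¬T → ¬P) ↔ R)) ↔ ¬(¬S ∨ ¬T))}.
T ((((¬Q ∨ Q) → (T ∨ ¬R)) ∨ ((¬T → ¬P) ↔ R)) ↔ ¬(¬S ∨ ¬T)): β-rule — branch into T (((¬Q ∨ Q) → (T ∨ ¬R)) ∨ ((¬T → ¬P) ↔ R)), T ¬(¬S ∨ ¬T)  //  F (((¬Q ∨ Q) → (T ∨ ¬R)) ∨ ((¬T → ¬P) ↔ R)), F ¬(¬S ∨ ¬T).
  branch 1 (add T (((¬Q ∨ Q) → (T ∨ ¬R)) ∨ ((¬T → ¬P) ↔ R)), T ¬(¬S ∨ ¬T)):
    T ¬(¬S ∨ ¬T): α-rule — add F ¬S, F ¬T.
    T (((¬Q ∨ Q) → (T ∨ ¬R)) ∨ ((¬T → ¬P) ↔ R)): β-rule — branch into T ((¬Q ∨ Q) → (T ∨ ¬R))  //  T ((¬T → ¬P) ↔ R).
      branch 1.1 (add T ((¬Q ∨ Q) → (T ∨ ¬R))):
        T ((¬Q ∨ Q) → (T ∨ ¬R)): β-rule — branch into F (¬Q ∨ Q)  //  T (T ∨ ¬R).
          branch 1.1.1 (add F (¬Q ∨ Q)):
            F (¬Q ∨ Q): α-rule — add F ¬Q, F Q.
            × closes — contains both Q and ¬Q.
          branch 1.1.2 (add T (T ∨ ¬R)):
            T (T ∨ ¬R): β-rule — branch into T T  //  T ¬R.
              branch 1.1.2.1 (add T T):
                ○ open, literals {S=true, T=true}.
              branch 1.1.2.2 (add T ¬R):
                ○ open, literals {R=false, S=true, T=true}.
      branch 1.2 (add T ((¬T → ¬P) ↔ R)):
        T ((¬T → ¬P) ↔ R): β-rule — branch into T (¬T → ¬P), T R  //  F (¬T → ¬P), F R.
          branch 1.2.1 (add T (¬T → ¬P), T R):
            T (¬T → ¬P): β-rule — branch into F ¬T  //  T ¬P.
              branch 1.2.1.1 (add F ¬T):
                ○ open, literals {R=true, S=true, T=true}.
              branch 1.2.1.2 (add T ¬P):
                ○ open, literals {P=false, R=true, S=true, T=true}.
          branch 1.2.2 (add F (¬T → ¬P), F R):
            F (¬T → ¬P): α-rule — add T ¬T, F ¬P.
            × closes — contains both T and ¬T.
  branch 2 (add F (((¬Q ∨ Q) → (T ∨ ¬R)) ∨ ((¬T → ¬P) ↔ R)), F ¬(¬S ∨ ¬T)):
    F (((¬Q ∨ Q) → (T ∨ ¬R)) ∨ ((¬T → ¬P) ↔ R)): α-rule — add F ((¬Q ∨ Q) → (T ∨ ¬R)), F ((¬T → ¬P) ↔ R).
    F ((¬Q ∨ Q) → (T ∨ ¬R)): α-rule — add T (¬Q ∨ Q), F (T ∨ ¬R).
    F (T ∨ ¬R): α-rule — add F T, F ¬R.
    F ¬(¬S ∨ ¬T): β-rule — branch into T ¬S  //  T ¬T.
      branch 2.1 (add T ¬S):
        F ((¬T → ¬P) ↔ R): β-rule — branch into T (¬T → ¬P), F R  //  F (¬T → ¬P), T R.
          branch 2.1.1 (add T (¬T → ¬P), F R):
            × closes — contains both R and ¬R.
          branch 2.1.2 (add F (¬T → ¬P), T R):
            F (¬T → ¬P): α-rule — add T ¬T, F ¬P.
            T (¬Q ∨ Q): β-rule — branch into T ¬Q  //  T Q.
              branch 2.1.2.1 (add T ¬Q):
                ○ open, literals {P=true, Q=false, R=true, S=false, T=false}.
              branch 2.1.2.2 (add T Q):
                ○ open, literals {P=true, Q=true, R=true, S=false, T=false}.
      branch 2.2 (add T ¬T):
        F ((¬T → ¬P) ↔ R): β-rule — branch into T (¬T → ¬P), F R  //  F (¬T → ¬P), T R.
          branch 2.2.1 (add T (¬T → ¬P), F R):
            × closes — contains both R and ¬R.
          branch 2.2.2 (add F (¬T → ¬P), T R):
            F (¬T → ¬P): α-rule — add T ¬T, F ¬P.
            T (¬Q ∨ Q): β-rule — branch into T ¬Q  //  T Q.
              branch 2.2.2.1 (add T ¬Q):
                ○ open, literals {P=true, Q=false, R=true, T=false}.
              branch 2.2.2.2 (add T Q):
                ○ open, literals {P=true, Q=true, R=true, T=false}.
4 branches closed, 8 open.
Each open branch fixes some atoms; the unmentioned ones are free. Counting distinct full assignments: branch {S=true, T=true} (P, Q, R) contributes 8 new; branch {R=false, S=true, T=true} (P, Q) contributes 0 new; branch {R=true, S=true, T=true} (P, Q) contributes 0 new; branch {P=false, R=true, S=true, T=true} (Q) contributes 0 new; branch {P=true, Q=false, R=true, S=false, T=false} (none free) contributes 1 new; branch {P=true, Q=true, R=true, S=false, T=false} (none free) contributes 1 new; branch {P=true, Q=false, R=true, T=false} (S) contributes 1 new; branch {P=true, Q=true, R=true, T=false} (S) contributes 1 new. Total: 12.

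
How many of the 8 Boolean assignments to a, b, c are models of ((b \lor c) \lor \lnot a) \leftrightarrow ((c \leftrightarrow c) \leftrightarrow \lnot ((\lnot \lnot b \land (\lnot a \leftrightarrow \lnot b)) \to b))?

Initial set: {(((b \lor c) \lor \lnot a) \leftrightarrow ((c \leftrightarrow c) \leftrightarrow \lnot ((\lnot \lnot b \land (\lnot a \leftrightarrow \lnot b)) \to b)))}.
(((b \lor c) \lor \lnot a) \leftrightarrow ((c \leftrightarrow c) \leftrightarrow \lnot ((\lnot \lnot b \land (\lnot a \leftrightarrow \lnot b)) \to b))): β-rule — branch into ((b \lor c) \lor \lnot a), ((c \leftrightarrow c) \leftrightarrow \lnot ((\lnot \lnot b \land (\lnot a \leftrightarrow \lnot b)) \to b))  //  \lnot ((b \lor c) \lor \lnot a), \lnot ((c \leftrightarrow c) \leftrightarrow \lnot ((\lnot \lnot b \land (\lnot a \leftrightarrow \lnot b)) \to b)).
  branch 1 (add ((b \lor c) \lor \lnot a), ((c \leftrightarrow c) \leftrightarrow \lnot ((\lnot \lnot b \land (\lnot a \leftrightarrow \lnot b)) \to b))):
    ((b \lor c) \lor \lnot a): β-rule — branch into (b \lor c)  //  \lnot a.
      branch 1.1 (add (b \lor c)):
        ((c \leftrightarrow c) \leftrightarrow \lnot ((\lnot \lnot b \land (\lnot a \leftrightarrow \lnot b)) \to b)): β-rule — branch into (c \leftrightarrow c), \lnot ((\lnot \lnot b \land (\lnot a \leftrightarrow \lnot b)) \to b)  //  \lnot (c \leftrightarrow c), \lnot \lnot ((\lnot \lnot b \land (\lnot a \leftrightarrow \lnot b)) \to b).
          branch 1.1.1 (add (c \leftrightarrow c), \lnot ((\lnot \lnot b \land (\lnot a \leftrightarrow \lnot b)) \to b)):
            \lnot ((\lnot \lnot b \land (\lnot a \leftrightarrow \lnot b)) \to b): α-rule — add (\lnot \lnot b \land (\lnot a \leftrightarrow \lnot b)), \lnot b.
            (\lnot \lnot b \land (\lnot a \leftrightarrow \lnot b)): α-rule — add \lnot \lnot b, (\lnot a \leftrightarrow \lnot b).
            \lnot \lnot b: drop double negation, giving b.
            × closes — contains both b and \lnot b.
          branch 1.1.2 (add \lnot (c \leftrightarrow c), \lnot \lnot ((\lnot \lnot b \land (\lnot a \leftrightarrow \lnot b)) \to b)):
            (b \lor c): β-rule — branch into b  //  c.
              branch 1.1.2.1 (add b):
                \lnot (c \leftrightarrow c): β-rule — branch into c, \lnot c  //  \lnot c, c.
                  branch 1.1.2.1.1 (add c, \lnot c):
                    × closes — contains both c and \lnot c.
                  branch 1.1.2.1.2 (add \lnot c, c):
                    × closes — contains both c and \lnot c.
              branch 1.1.2.2 (add c):
                \lnot (c \leftrightarrow c): β-rule — branch into c, \lnot c  //  \lnot c, c.
                  branch 1.1.2.2.1 (add c, \lnot c):
                    × closes — contains both c and \lnot c.
                  branch 1.1.2.2.2 (add \lnot c, c):
                    × closes — contains both c and \lnot c.
      branch 1.2 (add \lnot a):
        ((c \leftrightarrow c) \leftrightarrow \lnot ((\lnot \lnot b \land (\lnot a \leftrightarrow \lnot b)) \to b)): β-rule — branch into (c \leftrightarrow c), \lnot ((\lnot \lnot b \land (\lnot a \leftrightarrow \lnot b)) \to b)  //  \lnot (c \leftrightarrow c), \lnot \lnot ((\lnot \lnot b \land (\lnot a \leftrightarrow \lnot b)) \to b).
          branch 1.2.1 (add (c \leftrightarrow c), \lnot ((\lnot \lnot b \land (\lnot a \leftrightarrow \lnot b)) \to b)):
            \lnot ((\lnot \lnot b \land (\lnot a \leftrightarrow \lnot b)) \to b): α-rule — add (\lnot \lnot b \land (\lnot a \leftrightarrow \lnot b)), \lnot b.
            (\lnot \lnot b \land (\lnot a \leftrightarrow \lnot b)): α-rule — add \lnot \lnot b, (\lnot a \leftrightarrow \lnot b).
            \lnot \lnot b: drop double negation, giving b.
            × closes — contains both b and \lnot b.
          branch 1.2.2 (add \lnot (c \leftrightarrow c), \lnot \lnot ((\lnot \lnot b \land (\lnot a \leftrightarrow \lnot b)) \to b)):
            \lnot (c \leftrightarrow c): β-rule — branch into c, \lnot c  //  \lnot c, c.
              branch 1.2.2.1 (add c, \lnot c):
                × closes — contains both c and \lnot c.
              branch 1.2.2.2 (add \lnot c, c):
                × closes — contains both c and \lnot c.
  branch 2 (add \lnot ((b \lor c) \lor \lnot a), \lnot ((c \leftrightarrow c) \leftrightarrow \lnot ((\lnot \lnot b \land (\lnot a \leftrightarrow \lnot b)) \to b))):
    \lnot ((b \lor c) \lor \lnot a): α-rule — add \lnot (b \lor c), \lnot \lnot a.
    \lnot (b \lor c): α-rule — add \lnot b, \lnot c.
    \lnot ((c \leftrightarrow c) \leftrightarrow \lnot ((\lnot \lnot b \land (\lnot a \leftrightarrow \lnot b)) \to b)): β-rule — branch into (c \leftrightarrow c), \lnot \lnot ((\lnot \lnot b \land (\lnot a \leftrightarrow \lnot b)) \to b)  //  \lnot (c \leftrightarrow c), \lnot ((\lnot \lnot b \land (\lnot a \leftrightarrow \lnot b)) \to b).
      branch 2.1 (add (c \leftrightarrow c), \lnot \lnot ((\lnot \lnot b \land (\lnot a \leftrightarrow \lnot b)) \to b)):
        (c \leftrightarrow c): β-rule — branch into c, c  //  \lnot c, \lnot c.
          branch 2.1.1 (add c, c):
            × closes — contains both c and \lnot c.
          branch 2.1.2 (add \lnot c, \lnot c):
            \lnot \lnot ((\lnot \lnot b \land (\lnot a \leftrightarrow \lnot b)) \to b): β-rule — branch into \lnot (\lnot \lnot b \land (\lnot a \leftrightarrow \lnot b))  //  b.
              branch 2.1.2.1 (add \lnot (\lnot \lnot b \land (\lnot a \leftrightarrow \lnot b))):
                \lnot (\lnot \lnot b \land (\lnot a \leftrightarrow \lnot b)): β-rule — branch into \lnot \lnot \lnot b  //  \lnot (\lnot a \leftrightarrow \lnot b).
                  branch 2.1.2.1.1 (add \lnot \lnot \lnot b):
                    \lnot \lnot \lnot b: drop double negation, giving \lnot b.
                    ○ open, literals {a=1, b=0, c=0}.
                  branch 2.1.2.1.2 (add \lnot (\lnot a \leftrightarrow \lnot b)):
                    \lnot (\lnot a \leftrightarrow \lnot b): β-rule — branch into \lnot a, \lnot \lnot b  //  \lnot \lnot a, \lnot b.
                      branch 2.1.2.1.2.1 (add \lnot a, \lnot \lnot b):
                        × closes — contains both a and \lnot a.
                      branch 2.1.2.1.2.2 (add \lnot \lnot a, \lnot b):
                        ○ open, literals {a=1, b=0, c=0}.
              branch 2.1.2.2 (add b):
                × closes — contains both b and \lnot b.
      branch 2.2 (add \lnot (c \leftrightarrow c), \lnot ((\lnot \lnot b \land (\lnot a \leftrightarrow \lnot b)) \to b)):
        \lnot ((\lnot \lnot b \land (\lnot a \leftrightarrow \lnot b)) \to b): α-rule — add (\lnot \lnot b \land (\lnot a \leftrightarrow \lnot b)), \lnot b.
        (\lnot \lnot b \land (\lnot a \leftrightarrow \lnot b)): α-rule — add \lnot \lnot b, (\lnot a \leftrightarrow \lnot b).
        \lnot \lnot b: drop double negation, giving b.
        × closes — contains both b and \lnot b.
12 branches closed, 2 open.
Each open branch fixes some atoms; the unmentioned ones are free. Counting distinct full assignments: branch {a=1, b=0, c=0} (none free) contributes 1 new; branch {a=1, b=0, c=0} (none free) contributes 0 new. Total: 1.

1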